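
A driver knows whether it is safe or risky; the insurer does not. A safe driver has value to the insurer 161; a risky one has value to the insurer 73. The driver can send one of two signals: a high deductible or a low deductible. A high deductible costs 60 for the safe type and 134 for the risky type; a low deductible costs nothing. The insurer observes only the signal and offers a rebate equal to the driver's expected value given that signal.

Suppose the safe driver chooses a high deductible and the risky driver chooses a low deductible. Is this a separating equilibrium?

If types separate, high deductible earns payment 161 and low deductible earns 73.
Safe: high deductible gives 161 − 60 = 101; low deductible gives 73 − 0 = 73. No deviation. ✓
Risky: low deductible gives 73 − 0 = 73; high deductible gives 161 − 134 = 27. No deviation. ✓
Both incentive constraints hold.

Yes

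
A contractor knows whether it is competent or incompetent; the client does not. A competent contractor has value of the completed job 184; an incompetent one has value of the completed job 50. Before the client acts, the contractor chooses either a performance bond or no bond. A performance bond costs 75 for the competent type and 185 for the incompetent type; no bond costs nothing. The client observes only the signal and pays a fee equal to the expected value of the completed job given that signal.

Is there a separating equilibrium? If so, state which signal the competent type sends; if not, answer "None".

Try competent → bond, incompetent → no bond:
  If types separate, bond earns payment 184 and no bond earns 50.
  Competent: bond gives 184 − 75 = 109; no bond gives 50 − 0 = 50. No deviation. ✓
  Incompetent: no bond gives 50 − 0 = 50; bond gives 184 − 185 = -1. No deviation. ✓
Both hold — the competent type sends bond.

bond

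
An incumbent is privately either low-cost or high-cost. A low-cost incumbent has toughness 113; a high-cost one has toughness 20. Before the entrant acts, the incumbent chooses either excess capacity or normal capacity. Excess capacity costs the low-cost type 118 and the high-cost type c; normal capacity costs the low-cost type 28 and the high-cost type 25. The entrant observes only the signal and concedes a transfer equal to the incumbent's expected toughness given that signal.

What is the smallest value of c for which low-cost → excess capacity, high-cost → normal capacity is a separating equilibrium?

Under separation: excess capacity → low-cost (pays 113); normal capacity → high-cost (pays 20).
Low-cost: 113 − 118 = -5 ≥ 20 − 28 = -8. Holds regardless of c. ✓
High-cost: 20 − 25 ≥ 113 − c, so c ≥ 113 − -5 = 118.

118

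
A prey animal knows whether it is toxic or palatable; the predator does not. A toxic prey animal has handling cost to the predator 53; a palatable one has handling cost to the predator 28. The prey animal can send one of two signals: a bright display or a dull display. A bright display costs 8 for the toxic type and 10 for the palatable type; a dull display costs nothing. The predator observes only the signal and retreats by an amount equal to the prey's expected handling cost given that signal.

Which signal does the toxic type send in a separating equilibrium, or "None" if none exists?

Try toxic → bright display, palatable → dull display:
  Under separation the predator infers type exactly: bright display → toxic (pays 53), dull display → palatable (pays 28).
  Toxic: bright display gives 53 − 8 = 45; dull display gives 28 − 0 = 28. No deviation. ✓
  Palatable: dull display gives 28 − 0 = 28; bright display gives 53 − 10 = 43. Would deviate. ✗
Try toxic → dull display, palatable → bright display:
  Under separation the predator infers type exactly: dull display → toxic (pays 53), bright display → palatable (pays 28).
  Toxic: dull display gives 53 − 0 = 53; bright display gives 28 − 8 = 20. No deviation. ✓
  Palatable: bright display gives 28 − 10 = 18; dull display gives 53 − 0 = 53. Would deviate. ✗
Neither assignment is incentive-compatible.

None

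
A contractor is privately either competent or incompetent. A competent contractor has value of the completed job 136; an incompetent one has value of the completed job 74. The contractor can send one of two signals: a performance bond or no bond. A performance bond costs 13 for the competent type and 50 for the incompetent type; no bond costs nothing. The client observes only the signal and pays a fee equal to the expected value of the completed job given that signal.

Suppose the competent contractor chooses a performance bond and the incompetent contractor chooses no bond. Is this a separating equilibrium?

If types separate, bond earns payment 136 and no bond earns 74.
Competent: bond gives 136 − 13 = 123; no bond gives 74 − 0 = 74. No deviation. ✓
Incompetent: no bond gives 74 − 0 = 74; bond gives 136 − 50 = 86. Would deviate. ✗

No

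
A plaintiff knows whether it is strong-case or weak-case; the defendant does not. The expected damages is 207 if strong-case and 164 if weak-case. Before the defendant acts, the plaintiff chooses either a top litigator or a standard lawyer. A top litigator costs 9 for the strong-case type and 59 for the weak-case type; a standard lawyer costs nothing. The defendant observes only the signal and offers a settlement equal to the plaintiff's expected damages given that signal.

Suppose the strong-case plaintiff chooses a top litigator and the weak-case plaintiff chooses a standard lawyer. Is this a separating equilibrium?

Yes

If types separate, top litigator earns payment 207 and standard lawyer earns 164.
Strong-case: top litigator gives 207 − 9 = 198; standard lawyer gives 164 − 0 = 164. No deviation. ✓
Weak-case: standard lawyer gives 164 − 0 = 164; top litigator gives 207 − 59 = 148. No deviation. ✓
Both incentive constraints hold.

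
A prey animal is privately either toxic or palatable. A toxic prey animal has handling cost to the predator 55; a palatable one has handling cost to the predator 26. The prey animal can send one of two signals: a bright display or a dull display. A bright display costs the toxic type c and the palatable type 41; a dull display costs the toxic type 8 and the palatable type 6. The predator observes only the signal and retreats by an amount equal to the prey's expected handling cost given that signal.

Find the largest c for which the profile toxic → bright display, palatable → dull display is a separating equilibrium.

Under separation: bright display → toxic (pays 55); dull display → palatable (pays 26).
Palatable: 26 − 6 = 20 ≥ 55 − 41 = 14. Holds regardless of c. ✓
Toxic: 55 − c ≥ 26 − 8, so c ≤ 55 − 18 = 37.

37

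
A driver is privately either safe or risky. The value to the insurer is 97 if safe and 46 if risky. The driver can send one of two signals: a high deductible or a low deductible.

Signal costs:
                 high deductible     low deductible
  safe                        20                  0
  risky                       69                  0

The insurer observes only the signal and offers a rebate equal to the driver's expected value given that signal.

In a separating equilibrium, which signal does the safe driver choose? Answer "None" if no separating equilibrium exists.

Try safe → high deductible, risky → low deductible:
  Under separation the insurer infers type exactly: high deductible → safe (pays 97), low deductible → risky (pays 46).
  Safe: high deductible gives 97 − 20 = 77; low deductible gives 46 − 0 = 46. No deviation. ✓
  Risky: low deductible gives 46 − 0 = 46; high deductible gives 97 − 69 = 28. No deviation. ✓
Both hold — the safe type sends high deductible.

high deductible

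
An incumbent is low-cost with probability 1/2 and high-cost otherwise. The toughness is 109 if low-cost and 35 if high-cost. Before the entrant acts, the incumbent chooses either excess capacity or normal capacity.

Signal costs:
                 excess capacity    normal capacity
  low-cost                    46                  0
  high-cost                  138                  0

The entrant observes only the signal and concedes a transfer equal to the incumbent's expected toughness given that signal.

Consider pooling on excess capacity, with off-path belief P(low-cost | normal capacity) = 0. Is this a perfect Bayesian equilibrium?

At the pooled signal (excess capacity) the entrant holds the prior 1/2 and pays 1/2·109 + 1/2·35 = 72. Off-path (normal capacity) belief 0 gives 0·109 + 1·35 = 35.
Low-cost: excess capacity gives 72 − 46 = 26; normal capacity gives 35 − 0 = 35. Deviates. ✗
High-cost: excess capacity gives 72 − 138 = -66; normal capacity gives 35 − 0 = 35. Deviates. ✗

No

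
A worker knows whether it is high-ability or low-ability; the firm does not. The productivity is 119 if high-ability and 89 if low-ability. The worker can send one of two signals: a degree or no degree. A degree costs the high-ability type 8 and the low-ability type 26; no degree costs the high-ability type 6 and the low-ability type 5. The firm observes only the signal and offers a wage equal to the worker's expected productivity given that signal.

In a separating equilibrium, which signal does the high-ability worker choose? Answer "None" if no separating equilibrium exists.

None

Try high-ability → degree, low-ability → no degree:
  If types separate, degree earns payment 119 and no degree earns 89.
  High-ability: degree gives 119 − 8 = 111; no degree gives 89 − 6 = 83. No deviation. ✓
  Low-ability: no degree gives 89 − 5 = 84; degree gives 119 − 26 = 93. Would deviate. ✗
Try high-ability → no degree, low-ability → degree:
  If types separate, no degree earns payment 119 and degree earns 89.
  High-ability: no degree gives 119 − 6 = 113; degree gives 89 − 8 = 81. No deviation. ✓
  Low-ability: degree gives 89 − 26 = 63; no degree gives 119 − 5 = 114. Would deviate. ✗
Neither assignment is incentive-compatible.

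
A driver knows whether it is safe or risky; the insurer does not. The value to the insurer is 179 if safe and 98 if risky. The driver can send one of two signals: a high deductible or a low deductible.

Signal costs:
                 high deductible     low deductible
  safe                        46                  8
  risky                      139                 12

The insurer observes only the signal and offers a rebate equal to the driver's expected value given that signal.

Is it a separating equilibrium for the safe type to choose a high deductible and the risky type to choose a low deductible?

Yes

If types separate, high deductible earns payment 179 and low deductible earns 98.
Safe: high deductible gives 179 − 46 = 133; low deductible gives 98 − 8 = 90. No deviation. ✓
Risky: low deductible gives 98 − 12 = 86; high deductible gives 179 − 139 = 40. No deviation. ✓
Neither type gains from mimicking the other.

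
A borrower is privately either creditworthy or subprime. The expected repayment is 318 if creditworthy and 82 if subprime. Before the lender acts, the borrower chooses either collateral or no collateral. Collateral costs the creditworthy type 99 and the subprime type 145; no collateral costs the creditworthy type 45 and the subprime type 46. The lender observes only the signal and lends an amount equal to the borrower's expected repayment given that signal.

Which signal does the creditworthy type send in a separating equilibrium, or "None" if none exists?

None

Try creditworthy → collateral, subprime → no collateral:
  If types separate, collateral earns payment 318 and no collateral earns 82.
  Creditworthy: collateral gives 318 − 99 = 219; no collateral gives 82 − 45 = 37. No deviation. ✓
  Subprime: no collateral gives 82 − 46 = 36; collateral gives 318 − 145 = 173. Would deviate. ✗
Try creditworthy → no collateral, subprime → collateral:
  If types separate, no collateral earns payment 318 and collateral earns 82.
  Creditworthy: no collateral gives 318 − 45 = 273; collateral gives 82 − 99 = -17. No deviation. ✓
  Subprime: collateral gives 82 − 145 = -63; no collateral gives 318 − 46 = 272. Would deviate. ✗
Neither assignment is incentive-compatible.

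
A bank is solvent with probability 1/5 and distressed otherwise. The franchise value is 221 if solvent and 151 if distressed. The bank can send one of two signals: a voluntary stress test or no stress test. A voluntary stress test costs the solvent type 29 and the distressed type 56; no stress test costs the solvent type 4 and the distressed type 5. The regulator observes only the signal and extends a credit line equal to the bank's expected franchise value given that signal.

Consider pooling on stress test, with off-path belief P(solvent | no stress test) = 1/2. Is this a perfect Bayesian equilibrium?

At the pooled signal (stress test) the regulator holds the prior 1/5 and pays 1/5·221 + 4/5·151 = 165. Off-path (no stress test) belief 1/2 gives 1/2·221 + 1/2·151 = 186.
Solvent: stress test gives 165 − 29 = 136; no stress test gives 186 − 4 = 182. Deviates. ✗
Distressed: stress test gives 165 − 56 = 109; no stress test gives 186 − 5 = 181. Deviates. ✗

No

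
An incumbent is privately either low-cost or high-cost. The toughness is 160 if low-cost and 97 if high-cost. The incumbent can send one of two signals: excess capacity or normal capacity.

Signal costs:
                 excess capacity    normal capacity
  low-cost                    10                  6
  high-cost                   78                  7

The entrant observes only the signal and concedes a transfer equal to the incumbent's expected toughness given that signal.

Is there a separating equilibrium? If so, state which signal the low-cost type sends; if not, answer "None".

excess capacity

Try low-cost → excess capacity, high-cost → normal capacity:
  If types separate, excess capacity earns payment 160 and normal capacity earns 97.
  Low-cost: excess capacity gives 160 − 10 = 150; normal capacity gives 97 − 6 = 91. No deviation. ✓
  High-cost: normal capacity gives 97 − 7 = 90; excess capacity gives 160 − 78 = 82. No deviation. ✓
Both hold — the low-cost type sends excess capacity.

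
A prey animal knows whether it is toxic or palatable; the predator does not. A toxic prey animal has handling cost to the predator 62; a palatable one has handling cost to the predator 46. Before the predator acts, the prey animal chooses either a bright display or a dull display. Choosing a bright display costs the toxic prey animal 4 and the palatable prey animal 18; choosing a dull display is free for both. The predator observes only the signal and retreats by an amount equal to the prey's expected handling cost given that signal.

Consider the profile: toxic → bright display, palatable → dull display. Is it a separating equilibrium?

If types separate, bright display earns payment 62 and dull display earns 46.
Toxic: bright display gives 62 − 4 = 58; dull display gives 46 − 0 = 46. No deviation. ✓
Palatable: dull display gives 46 − 0 = 46; bright display gives 62 − 18 = 44. No deviation. ✓
Both incentive constraints hold.

Yes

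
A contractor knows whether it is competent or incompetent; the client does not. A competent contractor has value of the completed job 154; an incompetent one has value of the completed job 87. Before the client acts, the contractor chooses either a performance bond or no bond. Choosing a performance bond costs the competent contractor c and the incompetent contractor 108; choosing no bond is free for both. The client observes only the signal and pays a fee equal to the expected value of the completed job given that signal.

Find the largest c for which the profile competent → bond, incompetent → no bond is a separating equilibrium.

67

Under separation: bond → competent (pays 154); no bond → incompetent (pays 87).
Incompetent: 87 − 0 = 87 ≥ 154 − 108 = 46. Holds regardless of c. ✓
Competent: 154 − c ≥ 87 − 0, so c ≤ 154 − 87 = 67.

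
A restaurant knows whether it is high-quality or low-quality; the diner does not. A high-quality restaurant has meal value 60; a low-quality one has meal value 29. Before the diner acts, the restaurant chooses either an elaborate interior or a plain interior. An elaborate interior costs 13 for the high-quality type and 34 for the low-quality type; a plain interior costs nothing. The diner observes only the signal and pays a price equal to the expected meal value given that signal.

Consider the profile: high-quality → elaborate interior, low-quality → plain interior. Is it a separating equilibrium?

If types separate, elaborate interior earns payment 60 and plain interior earns 29.
High-quality: elaborate interior gives 60 − 13 = 47; plain interior gives 29 − 0 = 29. No deviation. ✓
Low-quality: plain interior gives 29 − 0 = 29; elaborate interior gives 60 − 34 = 26. No deviation. ✓
Both incentive constraints hold.

Yes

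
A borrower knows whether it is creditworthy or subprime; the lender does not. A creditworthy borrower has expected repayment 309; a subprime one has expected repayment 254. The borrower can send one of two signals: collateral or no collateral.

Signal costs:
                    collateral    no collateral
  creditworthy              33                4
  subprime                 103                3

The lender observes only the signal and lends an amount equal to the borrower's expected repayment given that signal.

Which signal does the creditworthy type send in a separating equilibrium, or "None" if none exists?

Try creditworthy → collateral, subprime → no collateral:
  Under separation the lender infers type exactly: collateral → creditworthy (pays 309), no collateral → subprime (pays 254).
  Creditworthy: collateral gives 309 − 33 = 276; no collateral gives 254 − 4 = 250. No deviation. ✓
  Subprime: no collateral gives 254 − 3 = 251; collateral gives 309 − 103 = 206. No deviation. ✓
Both hold — the creditworthy type sends collateral.

collateral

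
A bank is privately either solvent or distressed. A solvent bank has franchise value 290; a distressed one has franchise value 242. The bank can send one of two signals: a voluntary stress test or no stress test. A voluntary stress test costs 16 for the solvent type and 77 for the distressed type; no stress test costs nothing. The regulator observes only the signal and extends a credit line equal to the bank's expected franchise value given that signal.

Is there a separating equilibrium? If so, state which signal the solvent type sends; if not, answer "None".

stress test

Try solvent → stress test, distressed → no stress test:
  Under separation the regulator infers type exactly: stress test → solvent (pays 290), no stress test → distressed (pays 242).
  Solvent: stress test gives 290 − 16 = 274; no stress test gives 242 − 0 = 242. No deviation. ✓
  Distressed: no stress test gives 242 − 0 = 242; stress test gives 290 − 77 = 213. No deviation. ✓
Both hold — the solvent type sends stress test.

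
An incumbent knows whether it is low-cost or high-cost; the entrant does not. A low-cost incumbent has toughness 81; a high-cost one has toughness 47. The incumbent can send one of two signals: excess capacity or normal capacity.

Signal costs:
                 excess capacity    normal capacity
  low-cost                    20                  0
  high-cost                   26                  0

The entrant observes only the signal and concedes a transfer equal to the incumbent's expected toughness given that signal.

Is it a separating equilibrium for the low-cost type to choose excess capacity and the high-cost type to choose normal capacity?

No

If types separate, excess capacity earns payment 81 and normal capacity earns 47.
Low-cost: excess capacity gives 81 − 20 = 61; normal capacity gives 47 − 0 = 47. No deviation. ✓
High-cost: normal capacity gives 47 − 0 = 47; excess capacity gives 81 − 26 = 55. Would deviate. ✗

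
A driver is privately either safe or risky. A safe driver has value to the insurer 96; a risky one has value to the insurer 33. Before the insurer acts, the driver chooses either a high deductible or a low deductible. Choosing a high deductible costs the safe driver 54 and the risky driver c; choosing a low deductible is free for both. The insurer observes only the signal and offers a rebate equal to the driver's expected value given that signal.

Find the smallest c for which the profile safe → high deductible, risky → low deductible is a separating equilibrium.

Under separation: high deductible → safe (pays 96); low deductible → risky (pays 33).
Safe: 96 − 54 = 42 ≥ 33 − 0 = 33. Holds regardless of c. ✓
Risky: 33 − 0 ≥ 96 − c, so c ≥ 96 − 33 = 63.

63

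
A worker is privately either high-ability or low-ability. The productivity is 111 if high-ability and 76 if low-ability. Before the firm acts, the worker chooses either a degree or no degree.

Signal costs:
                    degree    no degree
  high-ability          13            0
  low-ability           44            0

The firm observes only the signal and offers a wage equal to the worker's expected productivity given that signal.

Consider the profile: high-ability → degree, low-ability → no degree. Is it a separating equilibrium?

Yes

If types separate, degree earns payment 111 and no degree earns 76.
High-ability: degree gives 111 − 13 = 98; no degree gives 76 − 0 = 76. No deviation. ✓
Low-ability: no degree gives 76 − 0 = 76; degree gives 111 − 44 = 67. No deviation. ✓
Both incentive constraints hold.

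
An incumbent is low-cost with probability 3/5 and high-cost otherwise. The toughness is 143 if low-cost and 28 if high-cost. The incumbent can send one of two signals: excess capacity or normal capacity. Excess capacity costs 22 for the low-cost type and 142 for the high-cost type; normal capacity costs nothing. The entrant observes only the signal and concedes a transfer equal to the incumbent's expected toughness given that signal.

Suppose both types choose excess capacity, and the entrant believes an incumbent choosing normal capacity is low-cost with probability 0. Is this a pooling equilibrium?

On the equilibrium path (excess capacity) the entrant holds the prior 3/5 and pays 3/5·143 + 2/5·28 = 97. Off-path (normal capacity) belief 0 gives 0·143 + 1·28 = 28.
Low-cost: excess capacity gives 97 − 22 = 75; normal capacity gives 28 − 0 = 28. Stays. ✓
High-cost: excess capacity gives 97 − 142 = -45; normal capacity gives 28 − 0 = 28. Deviates. ✗

No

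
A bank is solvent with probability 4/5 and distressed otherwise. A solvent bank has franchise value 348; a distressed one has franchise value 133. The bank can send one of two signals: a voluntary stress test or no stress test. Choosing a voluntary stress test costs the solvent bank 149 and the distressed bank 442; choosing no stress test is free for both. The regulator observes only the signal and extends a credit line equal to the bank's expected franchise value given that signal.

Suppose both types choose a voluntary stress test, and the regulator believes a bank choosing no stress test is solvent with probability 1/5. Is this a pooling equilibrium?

At the pooled signal (stress test) the regulator holds the prior 4/5 and pays 4/5·348 + 1/5·133 = 305. Off-path (no stress test) belief 1/5 gives 1/5·348 + 4/5·133 = 176.
Solvent: stress test gives 305 − 149 = 156; no stress test gives 176 − 0 = 176. Deviates. ✗
Distressed: stress test gives 305 − 442 = -137; no stress test gives 176 − 0 = 176. Deviates. ✗

No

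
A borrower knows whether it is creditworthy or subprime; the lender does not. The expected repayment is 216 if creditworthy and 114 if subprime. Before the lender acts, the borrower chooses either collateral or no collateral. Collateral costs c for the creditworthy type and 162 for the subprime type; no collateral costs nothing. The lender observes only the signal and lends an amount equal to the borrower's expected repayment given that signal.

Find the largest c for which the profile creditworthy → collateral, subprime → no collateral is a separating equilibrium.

102

Under separation: collateral → creditworthy (pays 216); no collateral → subprime (pays 114).
Subprime: 114 − 0 = 114 ≥ 216 − 162 = 54. Holds regardless of c. ✓
Creditworthy: 216 − c ≥ 114 − 0, so c ≤ 216 − 114 = 102.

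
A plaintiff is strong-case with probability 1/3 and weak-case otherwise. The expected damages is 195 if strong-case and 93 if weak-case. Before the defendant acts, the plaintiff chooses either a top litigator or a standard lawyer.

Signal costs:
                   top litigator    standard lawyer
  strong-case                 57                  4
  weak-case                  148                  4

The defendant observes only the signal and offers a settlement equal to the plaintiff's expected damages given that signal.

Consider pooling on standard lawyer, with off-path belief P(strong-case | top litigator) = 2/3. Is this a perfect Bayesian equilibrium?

At the pooled signal (standard lawyer) the defendant holds the prior 1/3 and pays 1/3·195 + 2/3·93 = 127. Off-path (top litigator) belief 2/3 gives 2/3·195 + 1/3·93 = 161.
Strong-case: standard lawyer gives 127 − 4 = 123; top litigator gives 161 − 57 = 104. Stays. ✓
Weak-case: standard lawyer gives 127 − 4 = 123; top litigator gives 161 − 148 = 13. Stays. ✓

Yes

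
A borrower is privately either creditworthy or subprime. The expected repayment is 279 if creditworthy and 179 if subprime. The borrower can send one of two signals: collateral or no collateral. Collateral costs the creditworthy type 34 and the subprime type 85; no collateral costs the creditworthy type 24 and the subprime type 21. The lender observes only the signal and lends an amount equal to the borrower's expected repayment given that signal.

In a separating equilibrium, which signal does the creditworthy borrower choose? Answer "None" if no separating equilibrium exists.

Try creditworthy → collateral, subprime → no collateral:
  If types separate, collateral earns payment 279 and no collateral earns 179.
  Creditworthy: collateral gives 279 − 34 = 245; no collateral gives 179 − 24 = 155. No deviation. ✓
  Subprime: no collateral gives 179 − 21 = 158; collateral gives 279 − 85 = 194. Would deviate. ✗
Try creditworthy → no collateral, subprime → collateral:
  If types separate, no collateral earns payment 279 and collateral earns 179.
  Creditworthy: no collateral gives 279 − 24 = 255; collateral gives 179 − 34 = 145. No deviation. ✓
  Subprime: collateral gives 179 − 85 = 94; no collateral gives 279 − 21 = 258. Would deviate. ✗
Neither assignment is incentive-compatible.

None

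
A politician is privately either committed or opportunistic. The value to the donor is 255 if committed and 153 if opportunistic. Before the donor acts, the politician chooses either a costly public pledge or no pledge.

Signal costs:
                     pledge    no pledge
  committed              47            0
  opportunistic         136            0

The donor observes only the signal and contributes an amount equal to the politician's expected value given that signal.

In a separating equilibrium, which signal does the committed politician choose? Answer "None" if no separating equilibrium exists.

pledge

Try committed → pledge, opportunistic → no pledge:
  If types separate, pledge earns payment 255 and no pledge earns 153.
  Committed: pledge gives 255 − 47 = 208; no pledge gives 153 − 0 = 153. No deviation. ✓
  Opportunistic: no pledge gives 153 − 0 = 153; pledge gives 255 − 136 = 119. No deviation. ✓
Both hold — the committed type sends pledge.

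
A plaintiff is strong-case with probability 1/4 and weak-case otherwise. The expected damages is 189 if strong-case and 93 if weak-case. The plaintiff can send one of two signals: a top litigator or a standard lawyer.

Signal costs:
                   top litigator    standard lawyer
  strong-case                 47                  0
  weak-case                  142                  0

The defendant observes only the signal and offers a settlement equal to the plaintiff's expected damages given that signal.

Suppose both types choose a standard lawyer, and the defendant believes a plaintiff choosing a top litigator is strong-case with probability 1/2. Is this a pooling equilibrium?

At the pooled signal (standard lawyer) the defendant holds the prior 1/4 and pays 1/4·189 + 3/4·93 = 117. Off-path (top litigator) belief 1/2 gives 1/2·189 + 1/2·93 = 141.
Strong-case: standard lawyer gives 117 − 0 = 117; top litigator gives 141 − 47 = 94. Stays. ✓
Weak-case: standard lawyer gives 117 − 0 = 117; top litigator gives 141 − 142 = -1. Stays. ✓

Yes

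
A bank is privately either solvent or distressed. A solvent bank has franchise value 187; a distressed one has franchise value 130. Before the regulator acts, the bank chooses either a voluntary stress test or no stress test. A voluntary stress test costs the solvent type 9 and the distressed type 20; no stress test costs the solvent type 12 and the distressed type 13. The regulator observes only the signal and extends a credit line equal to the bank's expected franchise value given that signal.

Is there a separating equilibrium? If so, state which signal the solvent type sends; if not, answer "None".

Try solvent → stress test, distressed → no stress test:
  Under separation the regulator infers type exactly: stress test → solvent (pays 187), no stress test → distressed (pays 130).
  Solvent: stress test gives 187 − 9 = 178; no stress test gives 130 − 12 = 118. No deviation. ✓
  Distressed: no stress test gives 130 − 13 = 117; stress test gives 187 − 20 = 167. Would deviate. ✗
Try solvent → no stress test, distressed → stress test:
  Under separation the regulator infers type exactly: no stress test → solvent (pays 187), stress test → distressed (pays 130).
  Solvent: no stress test gives 187 − 12 = 175; stress test gives 130 − 9 = 121. No deviation. ✓
  Distressed: stress test gives 130 − 20 = 110; no stress test gives 187 − 13 = 174. Would deviate. ✗
Neither assignment is incentive-compatible.

None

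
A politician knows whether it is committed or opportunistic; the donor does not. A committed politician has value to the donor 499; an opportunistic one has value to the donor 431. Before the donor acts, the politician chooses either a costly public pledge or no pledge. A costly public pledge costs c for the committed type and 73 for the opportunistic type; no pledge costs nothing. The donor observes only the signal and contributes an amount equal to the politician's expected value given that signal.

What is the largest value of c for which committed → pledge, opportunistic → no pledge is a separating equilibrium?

Under separation: pledge → committed (pays 499); no pledge → opportunistic (pays 431).
Opportunistic: 431 − 0 = 431 ≥ 499 − 73 = 426. Holds regardless of c. ✓
Committed: 499 − c ≥ 431 − 0, so c ≤ 499 − 431 = 68.

68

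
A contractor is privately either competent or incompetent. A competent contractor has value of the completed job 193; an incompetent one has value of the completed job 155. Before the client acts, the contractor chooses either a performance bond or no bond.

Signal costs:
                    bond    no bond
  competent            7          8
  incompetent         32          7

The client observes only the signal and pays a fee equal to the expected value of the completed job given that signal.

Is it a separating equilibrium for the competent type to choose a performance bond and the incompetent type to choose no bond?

No

If types separate, bond earns payment 193 and no bond earns 155.
Competent: bond gives 193 − 7 = 186; no bond gives 155 − 8 = 147. No deviation. ✓
Incompetent: no bond gives 155 − 7 = 148; bond gives 193 − 32 = 161. Would deviate. ✗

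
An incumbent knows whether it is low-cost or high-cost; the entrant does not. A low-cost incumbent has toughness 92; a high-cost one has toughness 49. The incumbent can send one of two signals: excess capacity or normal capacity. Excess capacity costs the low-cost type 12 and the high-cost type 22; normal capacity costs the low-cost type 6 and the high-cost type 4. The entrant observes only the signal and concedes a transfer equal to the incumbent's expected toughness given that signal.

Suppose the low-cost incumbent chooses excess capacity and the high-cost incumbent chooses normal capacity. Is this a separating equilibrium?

If types separate, excess capacity earns payment 92 and normal capacity earns 49.
Low-cost: excess capacity gives 92 − 12 = 80; normal capacity gives 49 − 6 = 43. No deviation. ✓
High-cost: normal capacity gives 49 − 4 = 45; excess capacity gives 92 − 22 = 70. Would deviate. ✗

No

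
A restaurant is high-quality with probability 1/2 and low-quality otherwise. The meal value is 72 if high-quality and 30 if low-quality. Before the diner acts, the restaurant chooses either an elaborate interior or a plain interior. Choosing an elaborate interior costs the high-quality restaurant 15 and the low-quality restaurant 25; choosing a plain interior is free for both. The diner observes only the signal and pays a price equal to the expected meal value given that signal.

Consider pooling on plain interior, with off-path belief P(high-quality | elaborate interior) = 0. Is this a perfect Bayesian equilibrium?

Yes

At the pooled signal (plain interior) the diner holds the prior 1/2 and pays 1/2·72 + 1/2·30 = 51. Off-path (elaborate interior) belief 0 gives 0·72 + 1·30 = 30.
High-quality: plain interior gives 51 − 0 = 51; elaborate interior gives 30 − 15 = 15. Stays. ✓
Low-quality: plain interior gives 51 − 0 = 51; elaborate interior gives 30 − 25 = 5. Stays. ✓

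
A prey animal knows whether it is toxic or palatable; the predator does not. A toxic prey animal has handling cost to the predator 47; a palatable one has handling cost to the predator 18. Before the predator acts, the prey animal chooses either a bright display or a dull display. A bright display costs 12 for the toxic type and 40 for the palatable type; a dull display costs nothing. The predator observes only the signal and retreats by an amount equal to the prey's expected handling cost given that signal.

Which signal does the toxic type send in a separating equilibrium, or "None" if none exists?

bright display

Try toxic → bright display, palatable → dull display:
  Under separation the predator infers type exactly: bright display → toxic (pays 47), dull display → palatable (pays 18).
  Toxic: bright display gives 47 − 12 = 35; dull display gives 18 − 0 = 18. No deviation. ✓
  Palatable: dull display gives 18 − 0 = 18; bright display gives 47 − 40 = 7. No deviation. ✓
Both hold — the toxic type sends bright display.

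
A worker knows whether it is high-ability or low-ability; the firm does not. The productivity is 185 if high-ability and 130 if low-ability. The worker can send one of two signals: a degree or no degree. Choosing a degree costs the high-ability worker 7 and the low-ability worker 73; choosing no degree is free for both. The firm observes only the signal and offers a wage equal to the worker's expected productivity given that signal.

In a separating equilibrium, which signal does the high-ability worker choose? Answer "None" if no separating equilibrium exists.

degree

Try high-ability → degree, low-ability → no degree:
  If types separate, degree earns payment 185 and no degree earns 130.
  High-ability: degree gives 185 − 7 = 178; no degree gives 130 − 0 = 130. No deviation. ✓
  Low-ability: no degree gives 130 − 0 = 130; degree gives 185 − 73 = 112. No deviation. ✓
Both hold — the high-ability type sends degree.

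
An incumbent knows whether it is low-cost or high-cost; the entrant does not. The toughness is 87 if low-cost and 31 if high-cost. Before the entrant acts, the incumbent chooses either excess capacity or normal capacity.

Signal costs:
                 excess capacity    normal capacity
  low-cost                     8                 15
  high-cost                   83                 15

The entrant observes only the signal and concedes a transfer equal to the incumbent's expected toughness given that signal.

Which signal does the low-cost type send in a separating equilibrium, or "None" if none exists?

Try low-cost → excess capacity, high-cost → normal capacity:
  Under separation the entrant infers type exactly: excess capacity → low-cost (pays 87), normal capacity → high-cost (pays 31).
  Low-cost: excess capacity gives 87 − 8 = 79; normal capacity gives 31 − 15 = 16. No deviation. ✓
  High-cost: normal capacity gives 31 − 15 = 16; excess capacity gives 87 − 83 = 4. No deviation. ✓
Both hold — the low-cost type sends excess capacity.

excess capacity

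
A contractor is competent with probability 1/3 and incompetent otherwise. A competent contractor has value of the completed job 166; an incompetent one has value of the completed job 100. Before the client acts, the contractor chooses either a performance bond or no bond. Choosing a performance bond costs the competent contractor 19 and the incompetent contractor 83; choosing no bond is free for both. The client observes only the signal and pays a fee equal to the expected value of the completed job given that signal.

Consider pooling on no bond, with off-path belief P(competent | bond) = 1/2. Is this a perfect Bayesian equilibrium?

Yes

At the pooled signal (no bond) the client holds the prior 1/3 and pays 1/3·166 + 2/3·100 = 122. Off-path (bond) belief 1/2 gives 1/2·166 + 1/2·100 = 133.
Competent: no bond gives 122 − 0 = 122; bond gives 133 − 19 = 114. Stays. ✓
Incompetent: no bond gives 122 − 0 = 122; bond gives 133 − 83 = 50. Stays. ✓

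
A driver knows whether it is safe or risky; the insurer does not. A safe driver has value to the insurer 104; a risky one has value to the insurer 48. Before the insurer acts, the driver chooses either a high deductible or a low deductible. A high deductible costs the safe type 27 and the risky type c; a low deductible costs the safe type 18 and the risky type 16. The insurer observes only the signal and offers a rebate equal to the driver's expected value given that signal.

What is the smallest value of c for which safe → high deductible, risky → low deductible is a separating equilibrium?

Under separation: high deductible → safe (pays 104); low deductible → risky (pays 48).
Safe: 104 − 27 = 77 ≥ 48 − 18 = 30. Holds regardless of c. ✓
Risky: 48 − 16 ≥ 104 − c, so c ≥ 104 − 32 = 72.

72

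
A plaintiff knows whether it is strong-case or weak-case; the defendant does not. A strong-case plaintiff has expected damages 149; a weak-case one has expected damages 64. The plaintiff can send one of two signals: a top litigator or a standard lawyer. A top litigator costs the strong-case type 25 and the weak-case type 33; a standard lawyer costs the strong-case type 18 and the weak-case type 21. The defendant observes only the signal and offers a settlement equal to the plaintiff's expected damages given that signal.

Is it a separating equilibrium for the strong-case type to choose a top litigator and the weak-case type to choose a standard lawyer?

No

Under separation the defendant infers type exactly: top litigator → strong-case (pays 149), standard lawyer → weak-case (pays 64).
Strong-case: top litigator gives 149 − 25 = 124; standard lawyer gives 64 − 18 = 46. No deviation. ✓
Weak-case: standard lawyer gives 64 − 21 = 43; top litigator gives 149 − 33 = 116. Would deviate. ✗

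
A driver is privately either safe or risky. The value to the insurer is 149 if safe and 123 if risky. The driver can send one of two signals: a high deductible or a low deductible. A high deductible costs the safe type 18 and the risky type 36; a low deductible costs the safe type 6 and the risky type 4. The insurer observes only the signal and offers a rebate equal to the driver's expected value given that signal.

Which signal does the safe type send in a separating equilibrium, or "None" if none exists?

high deductible

Try safe → high deductible, risky → low deductible:
  Under separation the insurer infers type exactly: high deductible → safe (pays 149), low deductible → risky (pays 123).
  Safe: high deductible gives 149 − 18 = 131; low deductible gives 123 − 6 = 117. No deviation. ✓
  Risky: low deductible gives 123 − 4 = 119; high deductible gives 149 − 36 = 113. No deviation. ✓
Both hold — the safe type sends high deductible.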